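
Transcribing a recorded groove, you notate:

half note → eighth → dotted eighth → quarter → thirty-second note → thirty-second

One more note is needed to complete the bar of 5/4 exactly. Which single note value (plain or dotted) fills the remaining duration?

The bar of 5/4 = 40 thirty-second notes.
Express everything in thirty-second notes: half note = 16; eighth = 4; dotted eighth = 6; quarter = 8; thirty-second note = 1; thirty-second = 1.
Total: 16 + 4 + 6 + 8 + 1 + 1 = 36.
Remaining: 40 − 36 = 4 thirty-second notes, which is a eighth note.

eighth note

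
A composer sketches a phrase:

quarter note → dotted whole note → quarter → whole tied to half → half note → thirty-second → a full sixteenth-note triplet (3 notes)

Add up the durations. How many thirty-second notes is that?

Express everything in thirty-second notes: quarter note = 8; dotted whole note = 48; quarter = 8; whole tied to half (whole + half) = 48; half note = 16; thirty-second = 1; a full sixteenth-note triplet (3 notes) (three triplet sixteenths span one eighth) = 4.
Altogether 8 + 48 + 8 + 48 + 16 + 1 + 4 = 133 thirty-second notes.

133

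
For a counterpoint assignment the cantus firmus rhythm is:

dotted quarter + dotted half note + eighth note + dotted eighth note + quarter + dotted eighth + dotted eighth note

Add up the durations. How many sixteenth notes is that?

Working in sixteenth notes: dotted quarter = 6; dotted half note = 12; eighth note = 2; dotted eighth note = 3; quarter = 4; dotted eighth = 3; dotted eighth note = 3.
Sum: 6 + 12 + 2 + 3 + 4 + 3 + 3 = 33 sixteenth notes.

33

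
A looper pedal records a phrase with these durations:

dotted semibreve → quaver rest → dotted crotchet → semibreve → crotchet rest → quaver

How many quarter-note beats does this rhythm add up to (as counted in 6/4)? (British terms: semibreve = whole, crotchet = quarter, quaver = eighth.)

13.5

One quarter-note beat = 2 eighth notes.
Each duration in eighth notes: dotted semibreve = 12; quaver rest = 1; dotted crotchet = 3; semibreve = 8; crotchet rest = 2; quaver = 1.
Altogether 12 + 1 + 3 + 8 + 2 + 1 = 27.
27 ÷ 2 = 13.5 beats.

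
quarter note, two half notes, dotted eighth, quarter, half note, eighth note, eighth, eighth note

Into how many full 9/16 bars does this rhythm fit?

One bar of 9/16 = 9 sixteenth notes.
Each duration in sixteenth notes: quarter note = 4; half note = 8; half note = 8; dotted eighth = 3; quarter = 4; half note = 8; eighth note = 2; eighth = 2; eighth note = 2.
Sum: 4 + 8 + 8 + 3 + 4 + 8 + 2 + 2 + 2 = 41.
41 ÷ 9 = 4 complete bars with 5 left over.

4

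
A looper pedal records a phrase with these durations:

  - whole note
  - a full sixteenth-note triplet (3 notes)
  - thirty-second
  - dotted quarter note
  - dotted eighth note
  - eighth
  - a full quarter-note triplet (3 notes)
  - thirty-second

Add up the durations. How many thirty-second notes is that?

76

Express everything in thirty-second notes: whole note = 32; a full sixteenth-note triplet (3 notes) (three triplet sixteenths span one eighth) = 4; thirty-second = 1; dotted quarter note = 12; dotted eighth note = 6; eighth = 4; a full quarter-note triplet (3 notes) (three triplet quarters span one half) = 16; thirty-second = 1.
Adding: 32 + 4 + 1 + 12 + 6 + 4 + 16 + 1 = 76 thirty-second notes.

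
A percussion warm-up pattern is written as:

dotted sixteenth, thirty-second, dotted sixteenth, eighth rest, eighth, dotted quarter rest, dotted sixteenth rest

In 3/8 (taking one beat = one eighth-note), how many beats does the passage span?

7.5

One eighth-note beat = 4 thirty-second notes.
Convert each value to thirty-second notes: dotted sixteenth = 3; thirty-second = 1; dotted sixteenth = 3; eighth rest = 4; eighth = 4; dotted quarter rest = 12; dotted sixteenth rest = 3.
Total: 3 + 1 + 3 + 4 + 4 + 12 + 3 = 30.
30 ÷ 4 = 7.5 beats.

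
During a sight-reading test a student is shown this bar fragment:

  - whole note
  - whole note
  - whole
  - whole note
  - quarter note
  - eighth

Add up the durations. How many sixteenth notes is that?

Express everything in sixteenth notes: whole note = 16; whole note = 16; whole = 16; whole note = 16; quarter note = 4; eighth = 2.
Total: 16 + 16 + 16 + 16 + 4 + 2 = 70 sixteenth notes.

70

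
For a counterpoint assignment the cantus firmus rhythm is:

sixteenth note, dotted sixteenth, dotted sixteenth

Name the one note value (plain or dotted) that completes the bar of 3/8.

eighth note

The bar of 3/8 = 12 thirty-second notes.
Each duration in thirty-second notes: sixteenth note = 2; dotted sixteenth = 3; dotted sixteenth = 3.
Total: 2 + 3 + 3 = 8.
Remaining: 12 − 8 = 4 thirty-second notes, which is a eighth note.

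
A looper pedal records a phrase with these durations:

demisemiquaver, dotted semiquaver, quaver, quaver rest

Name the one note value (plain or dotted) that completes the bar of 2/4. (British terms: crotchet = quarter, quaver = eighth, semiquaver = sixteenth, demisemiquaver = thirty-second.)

The bar of 2/4 = 16 thirty-second notes.
Each duration in thirty-second notes: demisemiquaver = 1; dotted semiquaver = 3; quaver = 4; quaver rest = 4.
Total: 1 + 3 + 4 + 4 = 12.
Remaining: 16 − 12 = 4 thirty-second notes, which is a eighth note.

eighth note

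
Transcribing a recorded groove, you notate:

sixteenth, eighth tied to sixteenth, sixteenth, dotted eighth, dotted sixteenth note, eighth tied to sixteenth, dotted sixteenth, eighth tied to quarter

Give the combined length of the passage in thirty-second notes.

40

Working in thirty-second notes: sixteenth = 2; eighth tied to sixteenth (eighth + sixteenth) = 6; sixteenth = 2; dotted eighth = 6; dotted sixteenth note = 3; eighth tied to sixteenth (eighth + sixteenth) = 6; dotted sixteenth = 3; eighth tied to quarter (eighth + quarter) = 12.
Altogether 2 + 6 + 2 + 6 + 3 + 6 + 3 + 12 = 40 thirty-second notes.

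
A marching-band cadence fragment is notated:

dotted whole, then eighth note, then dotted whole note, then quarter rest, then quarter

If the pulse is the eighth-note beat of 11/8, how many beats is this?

One eighth-note beat = 2 sixteenth notes.
Each duration in sixteenth notes: dotted whole = 24; eighth note = 2; dotted whole note = 24; quarter rest = 4; quarter = 4.
Sum: 24 + 2 + 24 + 4 + 4 = 58.
58 ÷ 2 = 29 beats.

29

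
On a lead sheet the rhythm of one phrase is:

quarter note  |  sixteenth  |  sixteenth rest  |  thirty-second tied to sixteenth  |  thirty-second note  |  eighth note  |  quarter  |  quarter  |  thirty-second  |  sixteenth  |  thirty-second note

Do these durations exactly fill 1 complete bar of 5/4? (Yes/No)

Yes

One bar of 5/4 = 40 thirty-second notes.
Working in thirty-second notes: quarter note = 8; sixteenth = 2; sixteenth rest = 2; thirty-second tied to sixteenth (thirty-second + sixteenth) = 3; thirty-second note = 1; eighth note = 4; quarter = 8; quarter = 8; thirty-second = 1; sixteenth = 2; thirty-second note = 1.
Sum: 8 + 2 + 2 + 3 + 1 + 4 + 8 + 8 + 1 + 2 + 1 = 40.
40 equals 40, so the answer is Yes.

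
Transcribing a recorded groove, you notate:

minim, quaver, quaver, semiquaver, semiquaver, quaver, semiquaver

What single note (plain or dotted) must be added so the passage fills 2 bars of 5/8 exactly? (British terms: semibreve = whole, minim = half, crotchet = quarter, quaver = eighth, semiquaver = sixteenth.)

dotted eighth note

2 bars of 5/8 = 20 sixteenth notes.
Express everything in sixteenth notes: minim = 8; quaver = 2; quaver = 2; semiquaver = 1; semiquaver = 1; quaver = 2; semiquaver = 1.
Sum: 8 + 2 + 2 + 1 + 1 + 2 + 1 = 17.
Remaining: 20 − 17 = 3 sixteenth notes, which is a dotted eighth note.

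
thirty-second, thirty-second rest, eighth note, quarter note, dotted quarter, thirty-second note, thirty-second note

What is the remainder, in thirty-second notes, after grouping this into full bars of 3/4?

One bar of 3/4 = 24 thirty-second notes.
In thirty-second notes: thirty-second = 1; thirty-second rest = 1; eighth note = 4; quarter note = 8; dotted quarter = 12; thirty-second note = 1; thirty-second note = 1.
Sum: 1 + 1 + 4 + 8 + 12 + 1 + 1 = 28.
28 ÷ 24 = 1 complete bar with 4 thirty-second notes remaining.

4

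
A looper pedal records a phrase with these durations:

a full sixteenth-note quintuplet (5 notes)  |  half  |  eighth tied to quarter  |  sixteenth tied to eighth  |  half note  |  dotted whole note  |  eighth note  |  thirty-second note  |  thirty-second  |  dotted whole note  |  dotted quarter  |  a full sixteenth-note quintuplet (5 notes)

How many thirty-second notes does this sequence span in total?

Each duration in thirty-second notes: a full sixteenth-note quintuplet (5 notes) (five quintuplet sixteenths span one quarter) = 8; half = 16; eighth tied to quarter (eighth + quarter) = 12; sixteenth tied to eighth (sixteenth + eighth) = 6; half note = 16; dotted whole note = 48; eighth note = 4; thirty-second note = 1; thirty-second = 1; dotted whole note = 48; dotted quarter = 12; a full sixteenth-note quintuplet (5 notes) (five quintuplet sixteenths span one quarter) = 8.
Altogether 8 + 16 + 12 + 6 + 16 + 48 + 4 + 1 + 1 + 48 + 12 + 8 = 180 thirty-second notes.

180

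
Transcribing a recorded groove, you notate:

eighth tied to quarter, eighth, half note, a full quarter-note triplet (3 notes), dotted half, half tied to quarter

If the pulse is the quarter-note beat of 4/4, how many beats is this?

One quarter-note beat = 2 eighth notes.
In eighth notes: eighth tied to quarter (eighth + quarter) = 3; eighth = 1; half note = 4; a full quarter-note triplet (3 notes) (three triplet quarters span one half) = 4; dotted half = 6; half tied to quarter (half + quarter) = 6.
Altogether 3 + 1 + 4 + 4 + 6 + 6 = 24.
24 ÷ 2 = 12 beats.

12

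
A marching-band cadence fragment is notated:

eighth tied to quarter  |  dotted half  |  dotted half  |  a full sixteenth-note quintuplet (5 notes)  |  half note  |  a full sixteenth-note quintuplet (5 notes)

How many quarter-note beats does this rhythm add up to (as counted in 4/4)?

One quarter-note beat = 2 eighth notes.
In eighth notes: eighth tied to quarter (eighth + quarter) = 3; dotted half = 6; dotted half = 6; a full sixteenth-note quintuplet (5 notes) (five quintuplet sixteenths span one quarter) = 2; half note = 4; a full sixteenth-note quintuplet (5 notes) (five quintuplet sixteenths span one quarter) = 2.
Altogether 3 + 6 + 6 + 2 + 4 + 2 = 23.
23 ÷ 2 = 11.5 beats.

11.5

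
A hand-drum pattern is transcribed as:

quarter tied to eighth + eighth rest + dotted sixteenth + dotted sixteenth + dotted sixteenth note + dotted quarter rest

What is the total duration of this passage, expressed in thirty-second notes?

37

Working in thirty-second notes: quarter tied to eighth (quarter + eighth) = 12; eighth rest = 4; dotted sixteenth = 3; dotted sixteenth = 3; dotted sixteenth note = 3; dotted quarter rest = 12.
Altogether 12 + 4 + 3 + 3 + 3 + 12 = 37 thirty-second notes.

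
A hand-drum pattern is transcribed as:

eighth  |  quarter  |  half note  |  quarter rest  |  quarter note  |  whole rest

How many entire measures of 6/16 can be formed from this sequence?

6

One bar of 6/16 = 3 eighth notes.
Each duration in eighth notes: eighth = 1; quarter = 2; half note = 4; quarter rest = 2; quarter note = 2; whole rest = 8.
Altogether 1 + 2 + 4 + 2 + 2 + 8 = 19.
19 ÷ 3 = 6 complete bars with 1 left over.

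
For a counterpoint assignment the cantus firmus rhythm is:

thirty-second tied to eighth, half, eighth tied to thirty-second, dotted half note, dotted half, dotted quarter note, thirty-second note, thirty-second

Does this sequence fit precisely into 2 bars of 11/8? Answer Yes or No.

One bar of 11/8 = 44 thirty-second notes, so 2 bars = 88.
In thirty-second notes: thirty-second tied to eighth (thirty-second + eighth) = 5; half = 16; eighth tied to thirty-second (eighth + thirty-second) = 5; dotted half note = 24; dotted half = 24; dotted quarter note = 12; thirty-second note = 1; thirty-second = 1.
Adding: 5 + 16 + 5 + 24 + 24 + 12 + 1 + 1 = 88.
88 equals 88, so the answer is Yes.

Yes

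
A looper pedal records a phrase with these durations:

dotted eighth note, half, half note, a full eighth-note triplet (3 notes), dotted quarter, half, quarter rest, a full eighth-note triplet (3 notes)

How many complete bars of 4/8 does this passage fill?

One bar of 4/8 = 8 sixteenth notes.
Express everything in sixteenth notes: dotted eighth note = 3; half = 8; half note = 8; a full eighth-note triplet (3 notes) (three triplet eighths span one quarter) = 4; dotted quarter = 6; half = 8; quarter rest = 4; a full eighth-note triplet (3 notes) (three triplet eighths span one quarter) = 4.
Total: 3 + 8 + 8 + 4 + 6 + 8 + 4 + 4 = 45.
45 ÷ 8 = 5 complete bars with 5 left over.

5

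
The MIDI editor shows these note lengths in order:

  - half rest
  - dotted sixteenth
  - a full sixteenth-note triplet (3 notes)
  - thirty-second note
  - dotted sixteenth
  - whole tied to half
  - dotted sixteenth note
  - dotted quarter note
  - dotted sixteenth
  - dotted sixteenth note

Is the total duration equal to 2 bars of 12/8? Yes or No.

Yes

One bar of 12/8 = 48 thirty-second notes, so 2 bars = 96.
Each duration in thirty-second notes: half rest = 16; dotted sixteenth = 3; a full sixteenth-note triplet (3 notes) (three triplet sixteenths span one eighth) = 4; thirty-second note = 1; dotted sixteenth = 3; whole tied to half (whole + half) = 48; dotted sixteenth note = 3; dotted quarter note = 12; dotted sixteenth = 3; dotted sixteenth note = 3.
Sum: 16 + 3 + 4 + 1 + 3 + 48 + 3 + 12 + 3 + 3 = 96.
96 equals 96, so the answer is Yes.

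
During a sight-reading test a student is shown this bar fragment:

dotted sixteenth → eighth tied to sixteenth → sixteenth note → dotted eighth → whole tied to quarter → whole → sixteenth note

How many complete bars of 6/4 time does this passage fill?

One bar of 6/4 = 48 thirty-second notes.
Working in thirty-second notes: dotted sixteenth = 3; eighth tied to sixteenth (eighth + sixteenth) = 6; sixteenth note = 2; dotted eighth = 6; whole tied to quarter (whole + quarter) = 40; whole = 32; sixteenth note = 2.
Altogether 3 + 6 + 2 + 6 + 40 + 32 + 2 = 91.
91 ÷ 48 = 1 complete bar with 43 left over.

1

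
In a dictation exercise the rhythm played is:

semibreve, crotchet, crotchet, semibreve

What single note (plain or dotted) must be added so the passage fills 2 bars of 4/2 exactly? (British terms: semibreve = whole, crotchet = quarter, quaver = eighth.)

2 bars of 4/2 = 16 quarter notes.
Each duration in quarter notes: semibreve = 4; crotchet = 1; crotchet = 1; semibreve = 4.
Altogether 4 + 1 + 1 + 4 = 10.
Remaining: 16 − 10 = 6 quarter notes, which is a dotted whole note.

dotted whole note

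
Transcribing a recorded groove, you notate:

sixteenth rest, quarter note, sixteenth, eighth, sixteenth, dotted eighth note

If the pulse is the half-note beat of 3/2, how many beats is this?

One half-note beat = 8 sixteenth notes.
In sixteenth notes: sixteenth rest = 1; quarter note = 4; sixteenth = 1; eighth = 2; sixteenth = 1; dotted eighth note = 3.
Sum: 1 + 4 + 1 + 2 + 1 + 3 = 12.
12 ÷ 8 = 1.5 beats.

1.5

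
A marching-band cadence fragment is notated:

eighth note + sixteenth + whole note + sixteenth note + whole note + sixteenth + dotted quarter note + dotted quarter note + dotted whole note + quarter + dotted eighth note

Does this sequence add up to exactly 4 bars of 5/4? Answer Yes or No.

One bar of 5/4 = 20 sixteenth notes, so 4 bars = 80.
Each duration in sixteenth notes: eighth note = 2; sixteenth = 1; whole note = 16; sixteenth note = 1; whole note = 16; sixteenth = 1; dotted quarter note = 6; dotted quarter note = 6; dotted whole note = 24; quarter = 4; dotted eighth note = 3.
Total: 2 + 1 + 16 + 1 + 16 + 1 + 6 + 6 + 24 + 4 + 3 = 80.
80 equals 80, so the answer is Yes.

Yes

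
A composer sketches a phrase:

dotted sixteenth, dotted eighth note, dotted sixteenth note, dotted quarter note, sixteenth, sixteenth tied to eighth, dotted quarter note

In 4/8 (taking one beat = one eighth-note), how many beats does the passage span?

One eighth-note beat = 4 thirty-second notes.
Convert each value to thirty-second notes: dotted sixteenth = 3; dotted eighth note = 6; dotted sixteenth note = 3; dotted quarter note = 12; sixteenth = 2; sixteenth tied to eighth (sixteenth + eighth) = 6; dotted quarter note = 12.
Total: 3 + 6 + 3 + 12 + 2 + 6 + 12 = 44.
44 ÷ 4 = 11 beats.

11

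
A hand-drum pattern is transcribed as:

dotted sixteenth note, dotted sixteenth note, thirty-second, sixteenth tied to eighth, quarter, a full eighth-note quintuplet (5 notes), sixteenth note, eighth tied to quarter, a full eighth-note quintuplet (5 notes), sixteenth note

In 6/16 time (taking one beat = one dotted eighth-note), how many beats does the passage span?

11.5

One dotted eighth-note beat = 6 thirty-second notes.
Convert each value to thirty-second notes: dotted sixteenth note = 3; dotted sixteenth note = 3; thirty-second = 1; sixteenth tied to eighth (sixteenth + eighth) = 6; quarter = 8; a full eighth-note quintuplet (5 notes) (five quintuplet eighths span one half) = 16; sixteenth note = 2; eighth tied to quarter (eighth + quarter) = 12; a full eighth-note quintuplet (5 notes) (five quintuplet eighths span one half) = 16; sixteenth note = 2.
Altogether 3 + 3 + 1 + 6 + 8 + 16 + 2 + 12 + 16 + 2 = 69.
69 ÷ 6 = 11.5 beats.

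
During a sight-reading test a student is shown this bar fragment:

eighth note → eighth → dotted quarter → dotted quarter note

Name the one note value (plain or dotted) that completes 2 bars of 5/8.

quarter note

2 bars of 5/8 = 10 eighth notes.
In eighth notes: eighth note = 1; eighth = 1; dotted quarter = 3; dotted quarter note = 3.
Sum: 1 + 1 + 3 + 3 = 8.
Remaining: 10 − 8 = 2 eighth notes, which is a quarter note.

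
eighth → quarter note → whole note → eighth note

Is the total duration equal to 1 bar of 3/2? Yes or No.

One bar of 3/2 = 12 eighth notes.
Working in eighth notes: eighth = 1; quarter note = 2; whole note = 8; eighth note = 1.
Sum: 1 + 2 + 8 + 1 = 12.
12 equals 12, so the answer is Yes.

Yes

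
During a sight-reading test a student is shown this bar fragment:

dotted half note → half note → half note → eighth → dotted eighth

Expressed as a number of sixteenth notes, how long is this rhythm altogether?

Convert each value to sixteenth notes: dotted half note = 12; half note = 8; half note = 8; eighth = 2; dotted eighth = 3.
Sum: 12 + 8 + 8 + 2 + 3 = 33 sixteenth notes.

33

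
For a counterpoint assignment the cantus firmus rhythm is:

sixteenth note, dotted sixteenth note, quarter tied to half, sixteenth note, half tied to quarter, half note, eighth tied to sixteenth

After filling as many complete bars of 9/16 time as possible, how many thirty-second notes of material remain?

One bar of 9/16 = 18 thirty-second notes.
Working in thirty-second notes: sixteenth note = 2; dotted sixteenth note = 3; quarter tied to half (quarter + half) = 24; sixteenth note = 2; half tied to quarter (half + quarter) = 24; half note = 16; eighth tied to sixteenth (eighth + sixteenth) = 6.
Altogether 2 + 3 + 24 + 2 + 24 + 16 + 6 = 77.
77 ÷ 18 = 4 complete bars with 5 thirty-second notes remaining.

5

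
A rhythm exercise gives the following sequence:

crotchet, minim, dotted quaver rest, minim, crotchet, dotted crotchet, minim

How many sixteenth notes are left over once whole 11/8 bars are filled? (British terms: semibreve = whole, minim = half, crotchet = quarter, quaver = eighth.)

One bar of 11/8 = 22 sixteenth notes.
Convert each value to sixteenth notes: crotchet = 4; minim = 8; dotted quaver rest = 3; minim = 8; crotchet = 4; dotted crotchet = 6; minim = 8.
Total: 4 + 8 + 3 + 8 + 4 + 6 + 8 = 41.
41 ÷ 22 = 1 complete bar with 19 sixteenth notes remaining.

19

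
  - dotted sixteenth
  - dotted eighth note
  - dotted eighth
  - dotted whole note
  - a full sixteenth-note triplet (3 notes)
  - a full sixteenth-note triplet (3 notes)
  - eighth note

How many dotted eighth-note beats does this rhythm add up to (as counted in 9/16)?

12.5

One dotted eighth-note beat = 6 thirty-second notes.
Convert each value to thirty-second notes: dotted sixteenth = 3; dotted eighth note = 6; dotted eighth = 6; dotted whole note = 48; a full sixteenth-note triplet (3 notes) (three triplet sixteenths span one eighth) = 4; a full sixteenth-note triplet (3 notes) (three triplet sixteenths span one eighth) = 4; eighth note = 4.
Sum: 3 + 6 + 6 + 48 + 4 + 4 + 4 = 75.
75 ÷ 6 = 12.5 beats.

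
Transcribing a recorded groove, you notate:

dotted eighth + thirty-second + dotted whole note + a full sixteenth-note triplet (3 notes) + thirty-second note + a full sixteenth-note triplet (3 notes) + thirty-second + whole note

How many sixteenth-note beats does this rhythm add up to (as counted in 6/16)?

48.5

One sixteenth-note beat = 2 thirty-second notes.
In thirty-second notes: dotted eighth = 6; thirty-second = 1; dotted whole note = 48; a full sixteenth-note triplet (3 notes) (three triplet sixteenths span one eighth) = 4; thirty-second note = 1; a full sixteenth-note triplet (3 notes) (three triplet sixteenths span one eighth) = 4; thirty-second = 1; whole note = 32.
Total: 6 + 1 + 48 + 4 + 1 + 4 + 1 + 32 = 97.
97 ÷ 2 = 48.5 beats.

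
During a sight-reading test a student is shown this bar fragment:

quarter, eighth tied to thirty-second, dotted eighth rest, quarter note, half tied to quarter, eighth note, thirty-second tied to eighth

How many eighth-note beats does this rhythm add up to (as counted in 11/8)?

15

One eighth-note beat = 4 thirty-second notes.
Working in thirty-second notes: quarter = 8; eighth tied to thirty-second (eighth + thirty-second) = 5; dotted eighth rest = 6; quarter note = 8; half tied to quarter (half + quarter) = 24; eighth note = 4; thirty-second tied to eighth (thirty-second + eighth) = 5.
Sum: 8 + 5 + 6 + 8 + 24 + 4 + 5 = 60.
60 ÷ 4 = 15 beats.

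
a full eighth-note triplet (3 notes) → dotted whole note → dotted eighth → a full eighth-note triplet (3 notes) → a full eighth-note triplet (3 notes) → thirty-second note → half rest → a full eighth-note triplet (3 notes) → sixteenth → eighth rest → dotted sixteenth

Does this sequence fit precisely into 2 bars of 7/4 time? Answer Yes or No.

Yes

One bar of 7/4 = 56 thirty-second notes, so 2 bars = 112.
Each duration in thirty-second notes: a full eighth-note triplet (3 notes) (three triplet eighths span one quarter) = 8; dotted whole note = 48; dotted eighth = 6; a full eighth-note triplet (3 notes) (three triplet eighths span one quarter) = 8; a full eighth-note triplet (3 notes) (three triplet eighths span one quarter) = 8; thirty-second note = 1; half rest = 16; a full eighth-note triplet (3 notes) (three triplet eighths span one quarter) = 8; sixteenth = 2; eighth rest = 4; dotted sixteenth = 3.
Sum: 8 + 48 + 6 + 8 + 8 + 1 + 16 + 8 + 2 + 4 + 3 = 112.
112 equals 112, so the answer is Yes.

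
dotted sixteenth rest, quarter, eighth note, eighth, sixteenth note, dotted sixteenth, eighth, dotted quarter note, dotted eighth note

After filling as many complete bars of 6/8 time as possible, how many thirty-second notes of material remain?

One bar of 6/8 = 24 thirty-second notes.
Express everything in thirty-second notes: dotted sixteenth rest = 3; quarter = 8; eighth note = 4; eighth = 4; sixteenth note = 2; dotted sixteenth = 3; eighth = 4; dotted quarter note = 12; dotted eighth note = 6.
Altogether 3 + 8 + 4 + 4 + 2 + 3 + 4 + 12 + 6 = 46.
46 ÷ 24 = 1 complete bar with 22 thirty-second notes remaining.

22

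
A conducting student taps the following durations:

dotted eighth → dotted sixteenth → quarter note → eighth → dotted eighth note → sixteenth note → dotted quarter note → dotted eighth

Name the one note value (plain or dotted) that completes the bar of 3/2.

thirty-second note

The bar of 3/2 = 48 thirty-second notes.
Express everything in thirty-second notes: dotted eighth = 6; dotted sixteenth = 3; quarter note = 8; eighth = 4; dotted eighth note = 6; sixteenth note = 2; dotted quarter note = 12; dotted eighth = 6.
Altogether 6 + 3 + 8 + 4 + 6 + 2 + 12 + 6 = 47.
Remaining: 48 − 47 = 1 thirty-second note, which is a thirty-second note.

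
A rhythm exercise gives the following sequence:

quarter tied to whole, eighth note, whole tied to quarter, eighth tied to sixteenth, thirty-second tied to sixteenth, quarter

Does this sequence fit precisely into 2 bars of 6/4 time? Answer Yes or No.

No

One bar of 6/4 = 48 thirty-second notes, so 2 bars = 96.
Convert each value to thirty-second notes: quarter tied to whole (quarter + whole) = 40; eighth note = 4; whole tied to quarter (whole + quarter) = 40; eighth tied to sixteenth (eighth + sixteenth) = 6; thirty-second tied to sixteenth (thirty-second + sixteenth) = 3; quarter = 8.
Sum: 40 + 4 + 40 + 6 + 3 + 8 = 101.
101 exceeds 96, so the answer is No.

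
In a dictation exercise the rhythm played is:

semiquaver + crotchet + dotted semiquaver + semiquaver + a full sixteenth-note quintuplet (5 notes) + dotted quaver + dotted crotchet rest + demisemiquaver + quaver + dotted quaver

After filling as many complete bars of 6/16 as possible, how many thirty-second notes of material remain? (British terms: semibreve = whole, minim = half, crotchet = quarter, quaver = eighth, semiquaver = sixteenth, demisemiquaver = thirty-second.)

One bar of 6/16 = 12 thirty-second notes.
Express everything in thirty-second notes: semiquaver = 2; crotchet = 8; dotted semiquaver = 3; semiquaver = 2; a full sixteenth-note quintuplet (5 notes) (five quintuplet sixteenths span one quarter) = 8; dotted quaver = 6; dotted crotchet rest = 12; demisemiquaver = 1; quaver = 4; dotted quaver = 6.
Sum: 2 + 8 + 3 + 2 + 8 + 6 + 12 + 1 + 4 + 6 = 52.
52 ÷ 12 = 4 complete bars with 4 thirty-second notes remaining.

4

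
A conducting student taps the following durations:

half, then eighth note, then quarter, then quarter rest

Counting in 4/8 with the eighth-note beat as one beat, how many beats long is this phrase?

One eighth-note beat = 2 sixteenth notes.
Working in sixteenth notes: half = 8; eighth note = 2; quarter = 4; quarter rest = 4.
Sum: 8 + 2 + 4 + 4 = 18.
18 ÷ 2 = 9 beats.

9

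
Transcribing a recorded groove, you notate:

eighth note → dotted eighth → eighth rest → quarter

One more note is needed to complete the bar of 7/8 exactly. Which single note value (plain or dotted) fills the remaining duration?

The bar of 7/8 = 14 sixteenth notes.
Working in sixteenth notes: eighth note = 2; dotted eighth = 3; eighth rest = 2; quarter = 4.
Total: 2 + 3 + 2 + 4 = 11.
Remaining: 14 − 11 = 3 sixteenth notes, which is a dotted eighth note.

dotted eighth note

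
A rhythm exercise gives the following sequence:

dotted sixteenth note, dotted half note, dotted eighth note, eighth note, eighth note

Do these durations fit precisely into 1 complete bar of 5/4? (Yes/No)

One bar of 5/4 = 40 thirty-second notes.
Each duration in thirty-second notes: dotted sixteenth note = 3; dotted half note = 24; dotted eighth note = 6; eighth note = 4; eighth note = 4.
Altogether 3 + 24 + 6 + 4 + 4 = 41.
41 exceeds 40, so the answer is No.

No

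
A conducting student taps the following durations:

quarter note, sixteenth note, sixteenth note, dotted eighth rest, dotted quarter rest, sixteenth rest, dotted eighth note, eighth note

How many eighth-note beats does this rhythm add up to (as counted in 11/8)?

One eighth-note beat = 2 sixteenth notes.
Convert each value to sixteenth notes: quarter note = 4; sixteenth note = 1; sixteenth note = 1; dotted eighth rest = 3; dotted quarter rest = 6; sixteenth rest = 1; dotted eighth note = 3; eighth note = 2.
Sum: 4 + 1 + 1 + 3 + 6 + 1 + 3 + 2 = 21.
21 ÷ 2 = 10.5 beats.

10.5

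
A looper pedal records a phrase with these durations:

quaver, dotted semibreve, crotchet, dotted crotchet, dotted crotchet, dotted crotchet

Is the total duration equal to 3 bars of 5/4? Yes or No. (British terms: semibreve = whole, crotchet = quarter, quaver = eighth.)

No

One bar of 5/4 = 10 eighth notes, so 3 bars = 30.
In eighth notes: quaver = 1; dotted semibreve = 12; crotchet = 2; dotted crotchet = 3; dotted crotchet = 3; dotted crotchet = 3.
Adding: 1 + 12 + 2 + 3 + 3 + 3 = 24.
24 falls short of 30, so the answer is No.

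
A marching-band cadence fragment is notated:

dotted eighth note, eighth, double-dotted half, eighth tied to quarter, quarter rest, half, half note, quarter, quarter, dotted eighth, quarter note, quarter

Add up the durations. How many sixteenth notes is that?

64

Convert each value to sixteenth notes: dotted eighth note = 3; eighth = 2; double-dotted half = 14; eighth tied to quarter (eighth + quarter) = 6; quarter rest = 4; half = 8; half note = 8; quarter = 4; quarter = 4; dotted eighth = 3; quarter note = 4; quarter = 4.
Altogether 3 + 2 + 14 + 6 + 4 + 8 + 8 + 4 + 4 + 3 + 4 + 4 = 64 sixteenth notes.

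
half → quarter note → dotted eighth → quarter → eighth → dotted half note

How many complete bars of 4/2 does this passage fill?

One bar of 4/2 = 32 sixteenth notes.
Express everything in sixteenth notes: half = 8; quarter note = 4; dotted eighth = 3; quarter = 4; eighth = 2; dotted half note = 12.
Total: 8 + 4 + 3 + 4 + 2 + 12 = 33.
33 ÷ 32 = 1 complete bar with 1 left over.

1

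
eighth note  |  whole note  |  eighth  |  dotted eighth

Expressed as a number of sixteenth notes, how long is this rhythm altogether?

Express everything in sixteenth notes: eighth note = 2; whole note = 16; eighth = 2; dotted eighth = 3.
Total: 2 + 16 + 2 + 3 = 23 sixteenth notes.

23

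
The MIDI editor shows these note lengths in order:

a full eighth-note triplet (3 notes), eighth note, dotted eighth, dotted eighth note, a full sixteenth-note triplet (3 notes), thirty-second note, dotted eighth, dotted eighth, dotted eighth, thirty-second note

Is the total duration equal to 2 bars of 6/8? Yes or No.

One bar of 6/8 = 24 thirty-second notes, so 2 bars = 48.
Convert each value to thirty-second notes: a full eighth-note triplet (3 notes) (three triplet eighths span one quarter) = 8; eighth note = 4; dotted eighth = 6; dotted eighth note = 6; a full sixteenth-note triplet (3 notes) (three triplet sixteenths span one eighth) = 4; thirty-second note = 1; dotted eighth = 6; dotted eighth = 6; dotted eighth = 6; thirty-second note = 1.
Adding: 8 + 4 + 6 + 6 + 4 + 1 + 6 + 6 + 6 + 1 = 48.
48 equals 48, so the answer is Yes.

Yes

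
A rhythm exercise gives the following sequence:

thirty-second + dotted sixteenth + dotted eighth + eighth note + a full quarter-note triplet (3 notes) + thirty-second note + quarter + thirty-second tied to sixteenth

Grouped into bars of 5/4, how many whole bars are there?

One bar of 5/4 = 40 thirty-second notes.
Working in thirty-second notes: thirty-second = 1; dotted sixteenth = 3; dotted eighth = 6; eighth note = 4; a full quarter-note triplet (3 notes) (three triplet quarters span one half) = 16; thirty-second note = 1; quarter = 8; thirty-second tied to sixteenth (thirty-second + sixteenth) = 3.
Adding: 1 + 3 + 6 + 4 + 16 + 1 + 8 + 3 = 42.
42 ÷ 40 = 1 complete bar with 2 left over.

1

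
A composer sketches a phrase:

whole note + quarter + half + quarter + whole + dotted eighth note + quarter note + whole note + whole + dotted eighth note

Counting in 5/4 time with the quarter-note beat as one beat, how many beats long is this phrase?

22.5

One quarter-note beat = 4 sixteenth notes.
Working in sixteenth notes: whole note = 16; quarter = 4; half = 8; quarter = 4; whole = 16; dotted eighth note = 3; quarter note = 4; whole note = 16; whole = 16; dotted eighth note = 3.
Total: 16 + 4 + 8 + 4 + 16 + 3 + 4 + 16 + 16 + 3 = 90.
90 ÷ 4 = 22.5 beats.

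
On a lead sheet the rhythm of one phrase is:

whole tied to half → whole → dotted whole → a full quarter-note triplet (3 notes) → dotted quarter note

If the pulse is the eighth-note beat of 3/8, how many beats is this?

One eighth-note beat = 2 sixteenth notes.
Express everything in sixteenth notes: whole tied to half (whole + half) = 24; whole = 16; dotted whole = 24; a full quarter-note triplet (3 notes) (three triplet quarters span one half) = 8; dotted quarter note = 6.
Sum: 24 + 16 + 24 + 8 + 6 = 78.
78 ÷ 2 = 39 beats.

39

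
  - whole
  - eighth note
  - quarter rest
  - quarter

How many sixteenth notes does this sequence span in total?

In sixteenth notes: whole = 16; eighth note = 2; quarter rest = 4; quarter = 4.
Total: 16 + 2 + 4 + 4 = 26 sixteenth notes.

26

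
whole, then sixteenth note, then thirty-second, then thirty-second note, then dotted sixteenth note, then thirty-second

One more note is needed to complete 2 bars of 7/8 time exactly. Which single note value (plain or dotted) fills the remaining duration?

half note

2 bars of 7/8 = 56 thirty-second notes.
In thirty-second notes: whole = 32; sixteenth note = 2; thirty-second = 1; thirty-second note = 1; dotted sixteenth note = 3; thirty-second = 1.
Total: 32 + 2 + 1 + 1 + 3 + 1 = 40.
Remaining: 56 − 40 = 16 thirty-second notes, which is a half note.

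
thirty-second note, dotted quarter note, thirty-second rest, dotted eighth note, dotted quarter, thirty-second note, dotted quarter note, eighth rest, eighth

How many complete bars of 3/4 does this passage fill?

One bar of 3/4 = 24 thirty-second notes.
Express everything in thirty-second notes: thirty-second note = 1; dotted quarter note = 12; thirty-second rest = 1; dotted eighth note = 6; dotted quarter = 12; thirty-second note = 1; dotted quarter note = 12; eighth rest = 4; eighth = 4.
Altogether 1 + 12 + 1 + 6 + 12 + 1 + 12 + 4 + 4 = 53.
53 ÷ 24 = 2 complete bars with 5 left over.

2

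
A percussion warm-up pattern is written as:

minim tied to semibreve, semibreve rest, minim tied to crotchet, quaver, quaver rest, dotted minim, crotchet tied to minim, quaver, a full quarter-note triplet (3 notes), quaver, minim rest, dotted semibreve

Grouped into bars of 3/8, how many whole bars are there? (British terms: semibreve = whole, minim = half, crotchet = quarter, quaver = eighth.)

One bar of 3/8 = 3 eighth notes.
Express everything in eighth notes: minim tied to semibreve (minim + semibreve) = 12; semibreve rest = 8; minim tied to crotchet (minim + crotchet) = 6; quaver = 1; quaver rest = 1; dotted minim = 6; crotchet tied to minim (crotchet + minim) = 6; quaver = 1; a full quarter-note triplet (3 notes) (three triplet quarters span one half) = 4; quaver = 1; minim rest = 4; dotted semibreve = 12.
Sum: 12 + 8 + 6 + 1 + 1 + 6 + 6 + 1 + 4 + 1 + 4 + 12 = 62.
62 ÷ 3 = 20 complete bars with 2 left over.

20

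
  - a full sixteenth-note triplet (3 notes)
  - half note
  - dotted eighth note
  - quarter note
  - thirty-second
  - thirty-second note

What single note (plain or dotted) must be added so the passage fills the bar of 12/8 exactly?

The bar of 12/8 = 48 thirty-second notes.
In thirty-second notes: a full sixteenth-note triplet (3 notes) (three triplet sixteenths span one eighth) = 4; half note = 16; dotted eighth note = 6; quarter note = 8; thirty-second = 1; thirty-second note = 1.
Total: 4 + 16 + 6 + 8 + 1 + 1 = 36.
Remaining: 48 − 36 = 12 thirty-second notes, which is a dotted quarter note.

dotted quarter note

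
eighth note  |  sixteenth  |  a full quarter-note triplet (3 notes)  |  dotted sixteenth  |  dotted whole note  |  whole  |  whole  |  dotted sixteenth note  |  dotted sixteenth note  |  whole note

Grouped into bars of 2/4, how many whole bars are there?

10

One bar of 2/4 = 16 thirty-second notes.
Express everything in thirty-second notes: eighth note = 4; sixteenth = 2; a full quarter-note triplet (3 notes) (three triplet quarters span one half) = 16; dotted sixteenth = 3; dotted whole note = 48; whole = 32; whole = 32; dotted sixteenth note = 3; dotted sixteenth note = 3; whole note = 32.
Sum: 4 + 2 + 16 + 3 + 48 + 32 + 32 + 3 + 3 + 32 = 175.
175 ÷ 16 = 10 complete bars with 15 left over.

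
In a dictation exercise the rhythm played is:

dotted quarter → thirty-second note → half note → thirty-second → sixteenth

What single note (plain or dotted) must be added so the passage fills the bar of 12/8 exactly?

The bar of 12/8 = 48 thirty-second notes.
Convert each value to thirty-second notes: dotted quarter = 12; thirty-second note = 1; half note = 16; thirty-second = 1; sixteenth = 2.
Total: 12 + 1 + 16 + 1 + 2 = 32.
Remaining: 48 − 32 = 16 thirty-second notes, which is a half note.

half note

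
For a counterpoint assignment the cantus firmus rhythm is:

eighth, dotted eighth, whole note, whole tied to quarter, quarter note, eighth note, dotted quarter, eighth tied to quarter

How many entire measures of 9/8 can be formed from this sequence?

3

One bar of 9/8 = 18 sixteenth notes.
In sixteenth notes: eighth = 2; dotted eighth = 3; whole note = 16; whole tied to quarter (whole + quarter) = 20; quarter note = 4; eighth note = 2; dotted quarter = 6; eighth tied to quarter (eighth + quarter) = 6.
Adding: 2 + 3 + 16 + 20 + 4 + 2 + 6 + 6 = 59.
59 ÷ 18 = 3 complete bars with 5 left over.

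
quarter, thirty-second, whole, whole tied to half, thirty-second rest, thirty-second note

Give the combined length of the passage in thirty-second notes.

In thirty-second notes: quarter = 8; thirty-second = 1; whole = 32; whole tied to half (whole + half) = 48; thirty-second rest = 1; thirty-second note = 1.
Total: 8 + 1 + 32 + 48 + 1 + 1 = 91 thirty-second notes.

91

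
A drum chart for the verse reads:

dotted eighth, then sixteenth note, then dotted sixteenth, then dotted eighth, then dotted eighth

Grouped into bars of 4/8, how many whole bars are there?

One bar of 4/8 = 16 thirty-second notes.
Working in thirty-second notes: dotted eighth = 6; sixteenth note = 2; dotted sixteenth = 3; dotted eighth = 6; dotted eighth = 6.
Sum: 6 + 2 + 3 + 6 + 6 = 23.
23 ÷ 16 = 1 complete bar with 7 left over.

1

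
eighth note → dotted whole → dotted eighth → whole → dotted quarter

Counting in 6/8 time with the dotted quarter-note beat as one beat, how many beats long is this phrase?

8.5

One dotted quarter-note beat = 6 sixteenth notes.
Convert each value to sixteenth notes: eighth note = 2; dotted whole = 24; dotted eighth = 3; whole = 16; dotted quarter = 6.
Adding: 2 + 24 + 3 + 16 + 6 = 51.
51 ÷ 6 = 8.5 beats.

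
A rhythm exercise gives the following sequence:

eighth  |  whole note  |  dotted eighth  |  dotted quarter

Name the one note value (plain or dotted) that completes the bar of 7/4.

sixteenth note

The bar of 7/4 = 28 sixteenth notes.
In sixteenth notes: eighth = 2; whole note = 16; dotted eighth = 3; dotted quarter = 6.
Total: 2 + 16 + 3 + 6 = 27.
Remaining: 28 − 27 = 1 sixteenth note, which is a sixteenth note.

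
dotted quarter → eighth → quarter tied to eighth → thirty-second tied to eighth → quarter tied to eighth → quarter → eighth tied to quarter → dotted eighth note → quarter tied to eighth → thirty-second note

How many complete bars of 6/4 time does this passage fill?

1

One bar of 6/4 = 48 thirty-second notes.
Express everything in thirty-second notes: dotted quarter = 12; eighth = 4; quarter tied to eighth (quarter + eighth) = 12; thirty-second tied to eighth (thirty-second + eighth) = 5; quarter tied to eighth (quarter + eighth) = 12; quarter = 8; eighth tied to quarter (eighth + quarter) = 12; dotted eighth note = 6; quarter tied to eighth (quarter + eighth) = 12; thirty-second note = 1.
Sum: 12 + 4 + 12 + 5 + 12 + 8 + 12 + 6 + 12 + 1 = 84.
84 ÷ 48 = 1 complete bar with 36 left over.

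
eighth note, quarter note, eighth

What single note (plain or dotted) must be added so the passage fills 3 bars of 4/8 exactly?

3 bars of 4/8 = 12 eighth notes.
Each duration in eighth notes: eighth note = 1; quarter note = 2; eighth = 1.
Altogether 1 + 2 + 1 = 4.
Remaining: 12 − 4 = 8 eighth notes, which is a whole note.

whole note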